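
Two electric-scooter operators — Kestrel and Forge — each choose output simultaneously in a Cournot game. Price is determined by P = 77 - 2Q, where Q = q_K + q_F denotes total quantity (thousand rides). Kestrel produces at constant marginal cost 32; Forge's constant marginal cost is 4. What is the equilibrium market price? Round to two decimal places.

37.67

Kestrel's profit: π_K = (77 - 2Q)q_K - (32q_K). Setting ∂π_K/∂q_K = 0: 45 - 4q_K - 2(q_F) = 0.
Forge's profit: π_F = (77 - 2Q)q_F - (4q_F). Setting ∂π_F/∂q_F = 0: 73 - 4q_F - 2(q_K) = 0.
So q_K = (45 - 2q_F)/4 and q_F = (73 - 2q_K)/4.
Substituting one into the other gives q_K = 17/6 and q_F = 101/6.
Total output Q = 59/3, so price P = 77 - 2·(59/3) = 113/3.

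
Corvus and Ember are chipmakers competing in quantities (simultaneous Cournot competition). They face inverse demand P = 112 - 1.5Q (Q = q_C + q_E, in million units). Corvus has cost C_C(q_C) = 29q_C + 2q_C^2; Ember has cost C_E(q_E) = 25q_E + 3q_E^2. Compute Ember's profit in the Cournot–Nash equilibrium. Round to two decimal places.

Corvus's profit: π_C = (112 - 1.5Q)q_C - (29q_C + 2q_C²). Setting ∂π_C/∂q_C = 0: 83 - 7q_C - (3/2)(q_E) = 0.
Ember's first-order condition: 87 - 9q_E - (3/2)(q_C) = 0.
Best responses: q_C = (83 - (3/2)q_E)/7, q_E = (87 - (3/2)q_C)/9.
Solving the pair: q_C = 274/27, q_E = 646/81.
Price P = 112 - (3/2)·(1468/81) = 84.8148.
Ember's profit: 84.8148·(646/81) - 25·(646/81) - 3(646/81)² = 286.2250.

286.22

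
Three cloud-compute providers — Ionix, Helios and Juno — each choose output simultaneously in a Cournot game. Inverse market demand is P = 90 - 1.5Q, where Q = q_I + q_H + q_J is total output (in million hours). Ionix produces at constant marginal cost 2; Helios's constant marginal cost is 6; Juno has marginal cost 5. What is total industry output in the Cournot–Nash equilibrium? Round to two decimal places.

42.83

Ionix's profit: π_I = (90 - 1.5Q)q_I - (2q_I). Setting ∂π_I/∂q_I = 0: 88 - 3q_I - (3/2)(q_H + q_J) = 0.
Helios's profit: π_H = (90 - 1.5Q)q_H - (6q_H). Setting ∂π_H/∂q_H = 0: 84 - 3q_H - (3/2)(q_I + q_J) = 0.
Juno's first-order condition: 85 - 3q_J - (3/2)(q_I + q_H) = 0.
Adding the 3 conditions: 257 − 3Q − 3Q = 0, i.e. Q = 257/6.
Back-substituting: q_I = (88 − 257/4)/(3/2) = 95/6, q_H = (84 − 257/4)/(3/2) = 79/6, q_J = (85 − 257/4)/(3/2) = 83/6.
Total output Q = 95/6 + 79/6 + 83/6 = 257/6.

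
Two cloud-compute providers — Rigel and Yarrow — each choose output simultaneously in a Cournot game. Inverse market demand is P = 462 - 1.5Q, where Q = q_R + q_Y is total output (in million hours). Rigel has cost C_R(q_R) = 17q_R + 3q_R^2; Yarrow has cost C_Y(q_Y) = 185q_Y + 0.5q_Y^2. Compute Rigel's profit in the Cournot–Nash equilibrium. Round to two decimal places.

7355.50

Rigel's profit: π_R = (462 - 1.5Q)q_R - (17q_R + 3q_R²). Setting ∂π_R/∂q_R = 0: 445 - 9q_R - (3/2)(q_Y) = 0.
Yarrow's first-order condition: 277 - 4q_Y - (3/2)(q_R) = 0.
Rearranging gives the reaction functions q_R = (445 - (3/2)q_Y)/9 and q_Y = (277 - (3/2)q_R)/4.
Solving the pair: q_R = 40.4296, q_Y = 54.0889.
Price P = 462 - (3/2)·94.5185 = 320.2222.
Rigel's profit: 320.2222·40.4296 - 17·40.4296 - 3·40.4296² = 7355.4973.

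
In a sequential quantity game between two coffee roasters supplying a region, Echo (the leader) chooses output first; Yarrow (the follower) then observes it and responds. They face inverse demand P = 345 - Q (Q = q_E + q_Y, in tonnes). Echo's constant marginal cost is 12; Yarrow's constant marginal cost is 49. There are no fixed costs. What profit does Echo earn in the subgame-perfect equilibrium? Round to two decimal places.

17112.50

The follower Yarrow best-responds to any q_E: π_Y = (345 - Q)q_Y - 49q_Y.
Follower FOC: 296 - q_E - 2q_Y = 0, so q_Y(q_E) = (296 - q_E)/2.
Echo substitutes q_Y(q_E) into its own profit: π_E = q_E(345 - q_E - (296 - q_E)/2) - 12q_E = (197 - (1/2)q_E)q_E - 12q_E.
The leader's first-order condition 185 - q_E = 0 yields q_E = 185.
Then q_Y = (296 - 185)/2 = 111/2.
Price P = 345 - 481/2 = 209/2.
Echo's profit: (209/2 - 12)·185 = 17112.5000.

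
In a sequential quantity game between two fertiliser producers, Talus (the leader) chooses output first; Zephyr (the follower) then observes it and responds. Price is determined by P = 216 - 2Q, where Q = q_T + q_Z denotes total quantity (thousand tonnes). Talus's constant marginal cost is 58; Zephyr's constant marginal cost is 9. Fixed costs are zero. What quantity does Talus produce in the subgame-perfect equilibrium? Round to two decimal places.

27.25

The follower Zephyr best-responds to any q_T: π_Z = (216 - 2Q)q_Z - 9q_Z.
∂π_Z/∂q_Z = 207 - 2q_T - 4q_Z = 0 gives the reaction function q_Z = (207 - 2q_T)/4.
Talus substitutes q_Z(q_T) into its own profit: π_T = q_T(216 - 2q_T - (207 - 2q_T)/2) - 58q_T = (225/2 - q_T)q_T - 58q_T.
Leader FOC: 109/2 - 2q_T = 0, so q_T = 109/4.
Then q_Z = (207 - 2·(109/4))/4 = 305/8.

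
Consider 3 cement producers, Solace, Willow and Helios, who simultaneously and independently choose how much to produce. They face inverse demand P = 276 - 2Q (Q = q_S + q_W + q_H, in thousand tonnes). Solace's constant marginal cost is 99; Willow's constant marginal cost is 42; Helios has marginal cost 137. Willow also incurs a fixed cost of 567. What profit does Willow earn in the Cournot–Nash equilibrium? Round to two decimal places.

Solace's profit: π_S = (276 - 2Q)q_S - (99q_S). Setting ∂π_S/∂q_S = 0: 177 - 4q_S - 2(q_W + q_H) = 0.
Willow's profit: π_W = (276 - 2Q)q_W - (42q_W). Setting ∂π_W/∂q_W = 0: 234 - 4q_W - 2(q_S + q_H) = 0.
Helios's profit: π_H = (276 - 2Q)q_H - (137q_H). Setting ∂π_H/∂q_H = 0: 139 - 4q_H - 2(q_S + q_W) = 0.
Adding the 3 first-order conditions: 550 − 8Q = 0, so Q = 275/4.
Back-substituting: q_S = (177 − 275/2)/2 = 79/4, q_W = (234 − 275/2)/2 = 193/4, q_H = (139 − 275/2)/2 = 3/4.
Price P = 276 - 2·(275/4) = 277/2.
Willow's profit: (277/2 - 42)·(193/4) - 567 = 4089.1250.

4089.13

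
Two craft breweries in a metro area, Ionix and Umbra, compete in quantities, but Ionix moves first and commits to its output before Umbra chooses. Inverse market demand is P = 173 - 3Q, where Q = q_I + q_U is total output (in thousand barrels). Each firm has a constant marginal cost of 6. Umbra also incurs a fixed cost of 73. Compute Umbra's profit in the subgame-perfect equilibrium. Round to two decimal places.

The follower Umbra best-responds to any q_I: π_U = (173 - 3Q)q_U - 6q_U.
Setting the follower's marginal profit to zero, 167 - 3q_I - 6q_U = 0, i.e. q_U = (167 - 3q_I)/6.
Ionix substitutes q_U(q_I) into its own profit: π_I = q_I(173 - 3q_I - (167 - 3q_I)/2) - 6q_I = (179/2 - (3/2)q_I)q_I - 6q_I.
Leader FOC: 167/2 - 3q_I = 0, so q_I = 167/6.
Then q_U = (167 - 3·(167/6))/6 = 167/12.
Price P = 173 - 3·(167/4) = 191/4.
Umbra's profit: (191/4 - 6)·(167/12) - 73 = 508.0208.

508.02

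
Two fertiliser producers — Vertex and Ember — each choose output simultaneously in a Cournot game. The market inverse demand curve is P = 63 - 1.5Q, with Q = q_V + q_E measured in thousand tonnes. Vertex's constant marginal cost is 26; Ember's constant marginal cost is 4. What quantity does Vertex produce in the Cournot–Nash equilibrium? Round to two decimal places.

3.33

Vertex's profit: π_V = (63 - 1.5Q)q_V - (26q_V). Setting ∂π_V/∂q_V = 0: 37 - 3q_V - (3/2)(q_E) = 0.
Ember's first-order condition: 59 - 3q_E - (3/2)(q_V) = 0.
So q_V = (37 - (3/2)q_E)/3 and q_E = (59 - (3/2)q_V)/3.
Substituting one into the other gives q_V = 10/3 and q_E = 18.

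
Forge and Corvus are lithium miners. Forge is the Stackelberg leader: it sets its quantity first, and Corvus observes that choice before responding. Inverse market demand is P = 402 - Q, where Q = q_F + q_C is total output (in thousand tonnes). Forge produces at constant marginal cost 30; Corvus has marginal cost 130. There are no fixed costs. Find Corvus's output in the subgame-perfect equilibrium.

Solve by backward induction. Given q_F, the follower Corvus maximises π_C = (402 - q_F - q_C)q_C - 130q_C.
Follower FOC: 272 - q_F - 2q_C = 0, so q_C(q_F) = (272 - q_F)/2.
Forge substitutes q_C(q_F) into its own profit: π_F = q_F(402 - q_F - (272 - q_F)/2) - 30q_F = (266 - (1/2)q_F)q_F - 30q_F.
Leader FOC: 236 - q_F = 0, so q_F = 236.
Then q_C = (272 - 236)/2 = 18.

18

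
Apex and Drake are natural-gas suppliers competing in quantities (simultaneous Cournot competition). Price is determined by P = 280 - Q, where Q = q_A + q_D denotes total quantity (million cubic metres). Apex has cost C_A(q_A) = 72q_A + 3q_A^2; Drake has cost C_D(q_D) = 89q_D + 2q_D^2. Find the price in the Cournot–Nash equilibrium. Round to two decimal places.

Apex's profit: π_A = (280 - Q)q_A - (72q_A + 3q_A²). Setting ∂π_A/∂q_A = 0: 208 - 8q_A - (q_D) = 0.
Drake's first-order condition: 191 - 6q_D - (q_A) = 0.
Best responses: q_A = (208 - q_D)/8, q_D = (191 - q_A)/6.
Solving the pair: q_A = 1057/47, q_D = 1320/47.
Total output Q = 50.5745, so price P = 280 - 50.5745 = 229.4255.

229.43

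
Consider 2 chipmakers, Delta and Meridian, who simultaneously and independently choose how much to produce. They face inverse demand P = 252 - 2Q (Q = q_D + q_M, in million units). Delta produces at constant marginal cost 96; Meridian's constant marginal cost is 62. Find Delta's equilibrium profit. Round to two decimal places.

Delta's profit: π_D = (252 - 2Q)q_D - (96q_D). Setting ∂π_D/∂q_D = 0: 156 - 4q_D - 2(q_M) = 0.
Meridian's first-order condition: 190 - 4q_M - 2(q_D) = 0.
Rearranging gives the reaction functions q_D = (156 - 2q_M)/4 and q_M = (190 - 2q_D)/4.
Solving the pair: q_D = 61/3, q_M = 112/3.
Price P = 252 - 2·(173/3) = 410/3.
Delta's profit: (410/3 - 96)·(61/3) = 826.8889.

826.89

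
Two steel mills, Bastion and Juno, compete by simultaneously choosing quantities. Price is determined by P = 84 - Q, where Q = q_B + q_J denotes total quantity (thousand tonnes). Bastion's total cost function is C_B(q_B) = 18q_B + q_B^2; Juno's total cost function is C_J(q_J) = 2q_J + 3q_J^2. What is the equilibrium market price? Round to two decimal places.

Bastion's profit: π_B = (84 - Q)q_B - (18q_B + q_B²). Setting ∂π_B/∂q_B = 0: 66 - 4q_B - (q_J) = 0.
Juno's profit: π_J = (84 - Q)q_J - (2q_J + 3q_J²). Setting ∂π_J/∂q_J = 0: 82 - 8q_J - (q_B) = 0.
Best responses: q_B = (66 - q_J)/4, q_J = (82 - q_B)/8.
Substituting one into the other gives q_B = 446/31 and q_J = 262/31.
Total output Q = 708/31, so price P = 84 - 708/31 = 1896/31.

61.16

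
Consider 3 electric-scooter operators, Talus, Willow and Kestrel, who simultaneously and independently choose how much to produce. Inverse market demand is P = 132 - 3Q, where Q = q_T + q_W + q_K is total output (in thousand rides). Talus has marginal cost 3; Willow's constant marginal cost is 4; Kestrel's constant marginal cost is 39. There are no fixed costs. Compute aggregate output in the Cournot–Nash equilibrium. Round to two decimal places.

29.17

Talus's profit: π_T = (132 - 3Q)q_T - (3q_T). Setting ∂π_T/∂q_T = 0: 129 - 6q_T - 3(q_W + q_K) = 0.
Willow's first-order condition: 128 - 6q_W - 3(q_T + q_K) = 0.
Kestrel's profit: π_K = (132 - 3Q)q_K - (39q_K). Setting ∂π_K/∂q_K = 0: 93 - 6q_K - 3(q_T + q_W) = 0.
Adding the 3 first-order conditions: 350 − 12Q = 0, so Q = 175/6.
Back-substituting: q_T = (129 − 175/2)/3 = 83/6, q_W = (128 − 175/2)/3 = 27/2, q_K = (93 − 175/2)/3 = 11/6.
Total output Q = 83/6 + 27/2 + 11/6 = 175/6.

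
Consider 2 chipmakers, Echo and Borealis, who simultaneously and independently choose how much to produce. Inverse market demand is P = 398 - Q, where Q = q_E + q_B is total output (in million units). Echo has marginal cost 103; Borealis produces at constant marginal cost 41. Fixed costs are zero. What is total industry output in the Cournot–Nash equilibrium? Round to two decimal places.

Echo's profit: π_E = (398 - Q)q_E - (103q_E). Setting ∂π_E/∂q_E = 0: 295 - 2q_E - (q_B) = 0.
Borealis's profit: π_B = (398 - Q)q_B - (41q_B). Setting ∂π_B/∂q_B = 0: 357 - 2q_B - (q_E) = 0.
So q_E = (295 - q_B)/2 and q_B = (357 - q_E)/2.
Substituting one into the other gives q_E = 233/3 and q_B = 419/3.
Total output Q = 233/3 + 419/3 = 652/3.

217.33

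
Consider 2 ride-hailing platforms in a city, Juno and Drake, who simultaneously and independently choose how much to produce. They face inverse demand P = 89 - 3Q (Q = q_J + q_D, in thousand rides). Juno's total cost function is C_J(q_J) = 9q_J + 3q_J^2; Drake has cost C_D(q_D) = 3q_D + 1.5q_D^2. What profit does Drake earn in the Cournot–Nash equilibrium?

288

Juno's profit: π_J = (89 - 3Q)q_J - (9q_J + 3q_J²). Setting ∂π_J/∂q_J = 0: 80 - 12q_J - 3(q_D) = 0.
Drake's profit: π_D = (89 - 3Q)q_D - (3q_D + (3/2)q_D²). Setting ∂π_D/∂q_D = 0: 86 - 9q_D - 3(q_J) = 0.
So q_J = (80 - 3q_D)/12 and q_D = (86 - 3q_J)/9.
Substituting one into the other gives q_J = 14/3 and q_D = 8.
Price P = 89 - 3·(38/3) = 51.
Drake's profit: 51·8 - 3·8 - (3/2)·8² = 288.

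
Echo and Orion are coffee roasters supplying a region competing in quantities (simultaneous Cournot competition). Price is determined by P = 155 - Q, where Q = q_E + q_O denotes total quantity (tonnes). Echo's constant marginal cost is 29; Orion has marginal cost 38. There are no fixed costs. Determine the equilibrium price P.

Echo's profit: π_E = (155 - Q)q_E - (29q_E). Setting ∂π_E/∂q_E = 0: 126 - 2q_E - (q_O) = 0.
Orion's first-order condition: 117 - 2q_O - (q_E) = 0.
Best responses: q_E = (126 - q_O)/2, q_O = (117 - q_E)/2.
Substituting one into the other gives q_E = 45 and q_O = 36.
Total output Q = 81, so price P = 155 - 81 = 74.

74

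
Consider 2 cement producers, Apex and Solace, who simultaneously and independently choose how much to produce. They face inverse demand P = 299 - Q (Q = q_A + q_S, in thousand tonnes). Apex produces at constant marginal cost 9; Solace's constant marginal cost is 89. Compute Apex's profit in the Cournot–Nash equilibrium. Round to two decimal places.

15211.11

Apex's profit: π_A = (299 - Q)q_A - (9q_A). Setting ∂π_A/∂q_A = 0: 290 - 2q_A - (q_S) = 0.
Solace's profit: π_S = (299 - Q)q_S - (89q_S). Setting ∂π_S/∂q_S = 0: 210 - 2q_S - (q_A) = 0.
So q_A = (290 - q_S)/2 and q_S = (210 - q_A)/2.
Substituting one into the other gives q_A = 370/3 and q_S = 130/3.
Price P = 299 - 500/3 = 397/3.
Apex's profit: (397/3 - 9)·(370/3) = 15211.1111.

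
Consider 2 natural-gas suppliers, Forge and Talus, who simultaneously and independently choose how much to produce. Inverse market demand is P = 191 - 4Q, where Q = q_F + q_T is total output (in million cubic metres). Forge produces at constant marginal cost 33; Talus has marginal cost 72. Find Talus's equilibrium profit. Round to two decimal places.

177.78

Forge's profit: π_F = (191 - 4Q)q_F - (33q_F). Setting ∂π_F/∂q_F = 0: 158 - 8q_F - 4(q_T) = 0.
Talus's first-order condition: 119 - 8q_T - 4(q_F) = 0.
Best responses: q_F = (158 - 4q_T)/8, q_T = (119 - 4q_F)/8.
Solving the pair: q_F = 197/12, q_T = 20/3.
Price P = 191 - 4·(277/12) = 296/3.
Talus's profit: (296/3 - 72)·(20/3) = 1600/9.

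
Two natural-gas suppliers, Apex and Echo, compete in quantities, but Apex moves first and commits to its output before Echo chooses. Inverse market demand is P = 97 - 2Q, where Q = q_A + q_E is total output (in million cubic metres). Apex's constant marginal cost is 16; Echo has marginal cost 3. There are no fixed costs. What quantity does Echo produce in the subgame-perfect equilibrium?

The follower Echo best-responds to any q_A: π_E = (97 - 2Q)q_E - 3q_E.
Follower FOC: 94 - 2q_A - 4q_E = 0, so q_E(q_A) = (94 - 2q_A)/4.
The leader anticipates this reaction. Substituting into P = 97 - 2Q gives P = 50 - q_A, so π_A = (50 - q_A)q_A - 16q_A.
Maximising: ∂π_A/∂q_A = 34 - 2q_A = 0, giving q_A = 17.
Then q_E = (94 - 2·17)/4 = 15.

15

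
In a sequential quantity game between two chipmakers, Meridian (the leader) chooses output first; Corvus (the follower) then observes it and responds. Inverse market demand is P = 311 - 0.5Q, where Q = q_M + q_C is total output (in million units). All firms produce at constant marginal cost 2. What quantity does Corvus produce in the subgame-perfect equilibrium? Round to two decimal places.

154.50

Solve by backward induction. Given q_M, the follower Corvus maximises π_C = (311 - (1/2)q_M - (1/2)q_C)q_C - 2q_C.
Setting the follower's marginal profit to zero, 309 - (1/2)q_M - q_C = 0, i.e. q_C = (309 - (1/2)q_M).
The leader anticipates this reaction. Substituting into P = 311 - 0.5Q gives P = 313/2 - (1/4)q_M, so π_M = (313/2 - (1/4)q_M)q_M - 2q_M.
The leader's first-order condition 309/2 - (1/2)q_M = 0 yields q_M = 309.
Then q_C = (309 - (1/2)·309) = 309/2.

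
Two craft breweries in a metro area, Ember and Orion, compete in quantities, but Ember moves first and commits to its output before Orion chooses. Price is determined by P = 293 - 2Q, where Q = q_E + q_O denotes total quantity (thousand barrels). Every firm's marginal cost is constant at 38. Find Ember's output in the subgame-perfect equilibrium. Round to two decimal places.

63.75

The follower Orion best-responds to any q_E: π_O = (293 - 2Q)q_O - 38q_O.
∂π_O/∂q_O = 255 - 2q_E - 4q_O = 0 gives the reaction function q_O = (255 - 2q_E)/4.
The leader anticipates this reaction. Substituting into P = 293 - 2Q gives P = 331/2 - q_E, so π_E = (331/2 - q_E)q_E - 38q_E.
Leader FOC: 255/2 - 2q_E = 0, so q_E = 255/4.
Then q_O = (255 - 2·(255/4))/4 = 255/8.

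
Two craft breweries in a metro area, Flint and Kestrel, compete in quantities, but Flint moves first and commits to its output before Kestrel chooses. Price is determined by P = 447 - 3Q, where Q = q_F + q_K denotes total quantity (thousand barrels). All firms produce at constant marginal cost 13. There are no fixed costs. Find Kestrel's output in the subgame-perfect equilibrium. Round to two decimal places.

36.17

Solve by backward induction. Given q_F, the follower Kestrel maximises π_K = (447 - 3q_F - 3q_K)q_K - 13q_K.
Setting the follower's marginal profit to zero, 434 - 3q_F - 6q_K = 0, i.e. q_K = (434 - 3q_F)/6.
Flint substitutes q_K(q_F) into its own profit: π_F = q_F(447 - 3q_F - (434 - 3q_F)/2) - 13q_F = (230 - (3/2)q_F)q_F - 13q_F.
Maximising: ∂π_F/∂q_F = 217 - 3q_F = 0, giving q_F = 217/3.
Then q_K = (434 - 3·(217/3))/6 = 217/6.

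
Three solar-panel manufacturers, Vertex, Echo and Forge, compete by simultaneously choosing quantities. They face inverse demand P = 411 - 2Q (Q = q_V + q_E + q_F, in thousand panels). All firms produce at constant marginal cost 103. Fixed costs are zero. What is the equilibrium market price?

Each firm earns π_i = (411 - 2Q)q_i - 103q_i.
Setting ∂π_i/∂q_i = 0 with rivals' quantities fixed: 308 - 4q_i - 2·Σ_{j≠i} q_j = 0.
By symmetry each firm produces the same amount; substituting Σ_{j≠i} q_j = 2q_i yields q_i = 308/8 = 77/2.
Total output Q = 231/2, so price P = 411 - 2·(231/2) = 180.

180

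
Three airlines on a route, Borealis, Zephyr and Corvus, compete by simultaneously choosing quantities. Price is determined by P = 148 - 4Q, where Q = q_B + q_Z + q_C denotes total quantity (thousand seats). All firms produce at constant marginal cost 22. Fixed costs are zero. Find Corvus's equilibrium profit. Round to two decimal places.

248.06

Each firm earns π_i = (148 - 4Q)q_i - 22q_i.
First-order condition (treating rivals' output as given): 126 - 8q_i - 4·Σ_{j≠i} q_j = 0.
With identical firms every q_j equals q_i, so Σ_{j≠i} q_j = 2q_i and 126 = 16q_i, giving q_i = 63/8.
Price P = 148 - 4·(189/8) = 107/2.
Corvus's profit: (107/2 - 22)·(63/8) = 248.0625.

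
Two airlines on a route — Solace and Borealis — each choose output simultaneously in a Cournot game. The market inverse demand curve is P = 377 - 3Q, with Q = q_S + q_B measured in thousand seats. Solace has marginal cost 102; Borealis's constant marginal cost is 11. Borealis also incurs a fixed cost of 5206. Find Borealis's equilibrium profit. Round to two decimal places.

Solace's profit: π_S = (377 - 3Q)q_S - (102q_S). Setting ∂π_S/∂q_S = 0: 275 - 6q_S - 3(q_B) = 0.
Borealis's profit: π_B = (377 - 3Q)q_B - (11q_B). Setting ∂π_B/∂q_B = 0: 366 - 6q_B - 3(q_S) = 0.
So q_S = (275 - 3q_B)/6 and q_B = (366 - 3q_S)/6.
Substituting one into the other gives q_S = 184/9 and q_B = 457/9.
Price P = 377 - 3·(641/9) = 490/3.
Borealis's profit: (490/3 - 11)·(457/9) - 5206 = 2529.1481.

2529.15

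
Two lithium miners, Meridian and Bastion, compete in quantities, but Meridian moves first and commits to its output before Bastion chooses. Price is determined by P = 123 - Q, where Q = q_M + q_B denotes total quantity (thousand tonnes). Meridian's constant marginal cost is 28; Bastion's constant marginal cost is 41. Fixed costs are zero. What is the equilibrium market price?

Solve by backward induction. Given q_M, the follower Bastion maximises π_B = (123 - q_M - q_B)q_B - 41q_B.
Setting the follower's marginal profit to zero, 82 - q_M - 2q_B = 0, i.e. q_B = (82 - q_M)/2.
The leader anticipates this reaction. Substituting into P = 123 - Q gives P = 82 - (1/2)q_M, so π_M = (82 - (1/2)q_M)q_M - 28q_M.
The leader's first-order condition 54 - q_M = 0 yields q_M = 54.
Then q_B = (82 - 54)/2 = 14.
Total output Q = 68, so price P = 123 - 68 = 55.

55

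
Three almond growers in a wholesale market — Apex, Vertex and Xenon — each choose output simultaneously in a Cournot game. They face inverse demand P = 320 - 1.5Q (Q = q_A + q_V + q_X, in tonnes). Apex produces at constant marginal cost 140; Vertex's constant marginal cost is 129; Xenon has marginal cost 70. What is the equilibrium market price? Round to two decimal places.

Apex's profit: π_A = (320 - 1.5Q)q_A - (140q_A). Setting ∂π_A/∂q_A = 0: 180 - 3q_A - (3/2)(q_V + q_X) = 0.
Vertex's first-order condition: 191 - 3q_V - (3/2)(q_A + q_X) = 0.
Xenon's profit: π_X = (320 - 1.5Q)q_X - (70q_X). Setting ∂π_X/∂q_X = 0: 250 - 3q_X - (3/2)(q_A + q_V) = 0.
Adding the 3 conditions: 621 − 3Q − 3Q = 0, i.e. Q = 207/2.
Back-substituting: q_A = (180 − 621/4)/(3/2) = 33/2, q_V = (191 − 621/4)/(3/2) = 143/6, q_X = (250 − 621/4)/(3/2) = 379/6.
Total output Q = 207/2, so price P = 320 - (3/2)·(207/2) = 659/4.

164.75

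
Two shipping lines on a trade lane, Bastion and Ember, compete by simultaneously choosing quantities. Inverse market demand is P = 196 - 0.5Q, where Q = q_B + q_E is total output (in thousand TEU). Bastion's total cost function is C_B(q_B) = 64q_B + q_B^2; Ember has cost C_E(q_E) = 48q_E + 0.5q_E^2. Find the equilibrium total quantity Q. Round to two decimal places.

Bastion's profit: π_B = (196 - 0.5Q)q_B - (64q_B + q_B²). Setting ∂π_B/∂q_B = 0: 132 - 3q_B - (1/2)(q_E) = 0.
Ember's first-order condition: 148 - 2q_E - (1/2)(q_B) = 0.
Rearranging gives the reaction functions q_B = (132 - (1/2)q_E)/3 and q_E = (148 - (1/2)q_B)/2.
Substituting one into the other gives q_B = 760/23 and q_E = 1512/23.
Total output Q = 760/23 + 1512/23 = 98.7826.

98.78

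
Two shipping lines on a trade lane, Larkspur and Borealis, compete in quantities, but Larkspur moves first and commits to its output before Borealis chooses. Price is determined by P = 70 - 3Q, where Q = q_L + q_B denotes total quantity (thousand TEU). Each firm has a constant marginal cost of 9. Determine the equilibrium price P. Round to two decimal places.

The follower Borealis best-responds to any q_L: π_B = (70 - 3Q)q_B - 9q_B.
Setting the follower's marginal profit to zero, 61 - 3q_L - 6q_B = 0, i.e. q_B = (61 - 3q_L)/6.
Larkspur substitutes q_B(q_L) into its own profit: π_L = q_L(70 - 3q_L - (61 - 3q_L)/2) - 9q_L = (79/2 - (3/2)q_L)q_L - 9q_L.
Maximising: ∂π_L/∂q_L = 61/2 - 3q_L = 0, giving q_L = 61/6.
Then q_B = (61 - 3·(61/6))/6 = 61/12.
Total output Q = 61/4, so price P = 70 - 3·(61/4) = 97/4.

24.25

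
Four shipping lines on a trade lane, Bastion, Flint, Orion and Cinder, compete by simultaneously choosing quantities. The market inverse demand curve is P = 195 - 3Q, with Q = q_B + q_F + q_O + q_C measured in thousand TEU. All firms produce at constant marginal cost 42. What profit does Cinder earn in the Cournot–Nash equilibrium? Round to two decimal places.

312.12

Each firm earns π_i = (195 - 3Q)q_i - 42q_i.
First-order condition (treating rivals' output as given): 153 - 6q_i - 3·Σ_{j≠i} q_j = 0.
With identical firms every q_j equals q_i, so Σ_{j≠i} q_j = 3q_i and 153 = 15q_i, giving q_i = 51/5.
Price P = 195 - 3·(204/5) = 363/5.
Cinder's profit: (363/5 - 42)·(51/5) = 312.1200.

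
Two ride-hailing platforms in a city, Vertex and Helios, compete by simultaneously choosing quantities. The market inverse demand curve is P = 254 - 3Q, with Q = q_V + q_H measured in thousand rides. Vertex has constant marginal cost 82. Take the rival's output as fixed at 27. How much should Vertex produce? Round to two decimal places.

15.17

With the rival's output fixed at 27, Vertex's profit is π_V = (254 - 3·27 - 3q_V)q_V - (82q_V) = (173 - 3q_V)q_V - (82q_V).
∂π_V/∂q_V = 91 - 6q_V = 0, so q_V = 91/6.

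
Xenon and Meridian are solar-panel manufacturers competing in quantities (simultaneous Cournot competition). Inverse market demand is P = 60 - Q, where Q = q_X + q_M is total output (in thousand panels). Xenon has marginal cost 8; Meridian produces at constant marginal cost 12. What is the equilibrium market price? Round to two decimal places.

Xenon's profit: π_X = (60 - Q)q_X - (8q_X). Setting ∂π_X/∂q_X = 0: 52 - 2q_X - (q_M) = 0.
Meridian's first-order condition: 48 - 2q_M - (q_X) = 0.
So q_X = (52 - q_M)/2 and q_M = (48 - q_X)/2.
Solving the pair: q_X = 56/3, q_M = 44/3.
Total output Q = 100/3, so price P = 60 - 100/3 = 80/3.

26.67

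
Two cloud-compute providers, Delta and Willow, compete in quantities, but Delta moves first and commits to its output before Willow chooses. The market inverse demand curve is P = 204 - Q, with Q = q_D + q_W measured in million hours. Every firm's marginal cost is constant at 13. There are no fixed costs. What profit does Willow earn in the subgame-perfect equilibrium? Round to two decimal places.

2280.06

Solve by backward induction. Given q_D, the follower Willow maximises π_W = (204 - q_D - q_W)q_W - 13q_W.
Setting the follower's marginal profit to zero, 191 - q_D - 2q_W = 0, i.e. q_W = (191 - q_D)/2.
Delta substitutes q_W(q_D) into its own profit: π_D = q_D(204 - q_D - (191 - q_D)/2) - 13q_D = (217/2 - (1/2)q_D)q_D - 13q_D.
Maximising: ∂π_D/∂q_D = 191/2 - q_D = 0, giving q_D = 191/2.
Then q_W = (191 - 191/2)/2 = 191/4.
Price P = 204 - 573/4 = 243/4.
Willow's profit: (243/4 - 13)·(191/4) = 2280.0625.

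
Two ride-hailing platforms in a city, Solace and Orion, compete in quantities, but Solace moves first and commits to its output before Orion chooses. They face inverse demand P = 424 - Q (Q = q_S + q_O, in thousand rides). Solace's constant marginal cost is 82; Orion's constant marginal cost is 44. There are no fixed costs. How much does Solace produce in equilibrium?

152

Solve by backward induction. Given q_S, the follower Orion maximises π_O = (424 - q_S - q_O)q_O - 44q_O.
∂π_O/∂q_O = 380 - q_S - 2q_O = 0 gives the reaction function q_O = (380 - q_S)/2.
The leader anticipates this reaction. Substituting into P = 424 - Q gives P = 234 - (1/2)q_S, so π_S = (234 - (1/2)q_S)q_S - 82q_S.
Maximising: ∂π_S/∂q_S = 152 - q_S = 0, giving q_S = 152.
Then q_O = (380 - 152)/2 = 114.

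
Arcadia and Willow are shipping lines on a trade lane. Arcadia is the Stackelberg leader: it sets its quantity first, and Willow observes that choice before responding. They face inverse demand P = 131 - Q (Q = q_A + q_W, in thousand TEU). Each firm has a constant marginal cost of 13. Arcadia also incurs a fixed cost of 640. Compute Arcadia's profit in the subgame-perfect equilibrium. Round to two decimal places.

Solve by backward induction. Given q_A, the follower Willow maximises π_W = (131 - q_A - q_W)q_W - 13q_W.
Follower FOC: 118 - q_A - 2q_W = 0, so q_W(q_A) = (118 - q_A)/2.
The leader anticipates this reaction. Substituting into P = 131 - Q gives P = 72 - (1/2)q_A, so π_A = (72 - (1/2)q_A)q_A - 13q_A.
Maximising: ∂π_A/∂q_A = 59 - q_A = 0, giving q_A = 59.
Then q_W = (118 - 59)/2 = 59/2.
Price P = 131 - 177/2 = 85/2.
Arcadia's profit: (85/2 - 13)·59 - 640 = 1100.5000.

1100.50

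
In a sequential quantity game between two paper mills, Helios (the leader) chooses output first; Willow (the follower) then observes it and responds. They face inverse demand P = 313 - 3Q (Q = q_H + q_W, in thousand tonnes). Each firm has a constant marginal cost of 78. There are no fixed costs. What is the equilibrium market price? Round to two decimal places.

136.75

Solve by backward induction. Given q_H, the follower Willow maximises π_W = (313 - 3q_H - 3q_W)q_W - 78q_W.
Setting the follower's marginal profit to zero, 235 - 3q_H - 6q_W = 0, i.e. q_W = (235 - 3q_H)/6.
Helios substitutes q_W(q_H) into its own profit: π_H = q_H(313 - 3q_H - (235 - 3q_H)/2) - 78q_H = (391/2 - (3/2)q_H)q_H - 78q_H.
Maximising: ∂π_H/∂q_H = 235/2 - 3q_H = 0, giving q_H = 235/6.
Then q_W = (235 - 3·(235/6))/6 = 235/12.
Total output Q = 235/4, so price P = 313 - 3·(235/4) = 547/4.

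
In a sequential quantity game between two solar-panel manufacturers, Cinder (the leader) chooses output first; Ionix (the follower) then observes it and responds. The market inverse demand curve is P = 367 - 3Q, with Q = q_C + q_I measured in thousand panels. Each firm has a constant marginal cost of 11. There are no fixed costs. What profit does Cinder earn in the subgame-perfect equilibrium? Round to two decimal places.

The follower Ionix best-responds to any q_C: π_I = (367 - 3Q)q_I - 11q_I.
∂π_I/∂q_I = 356 - 3q_C - 6q_I = 0 gives the reaction function q_I = (356 - 3q_C)/6.
The leader anticipates this reaction. Substituting into P = 367 - 3Q gives P = 189 - (3/2)q_C, so π_C = (189 - (3/2)q_C)q_C - 11q_C.
The leader's first-order condition 178 - 3q_C = 0 yields q_C = 178/3.
Then q_I = (356 - 3·(178/3))/6 = 89/3.
Price P = 367 - 3·89 = 100.
Cinder's profit: (100 - 11)·(178/3) = 5280.6667.

5280.67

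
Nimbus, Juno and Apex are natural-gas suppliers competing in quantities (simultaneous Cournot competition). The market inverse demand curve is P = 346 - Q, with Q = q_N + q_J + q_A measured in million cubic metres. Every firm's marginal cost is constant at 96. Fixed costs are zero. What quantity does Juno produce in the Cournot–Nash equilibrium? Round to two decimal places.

Each firm earns π_i = (346 - Q)q_i - 96q_i.
Setting ∂π_i/∂q_i = 0 with rivals' quantities fixed: 250 - 2q_i - Σ_{j≠i} q_j = 0.
With identical firms every q_j equals q_i, so Σ_{j≠i} q_j = 2q_i and 250 = 4q_i, giving q_i = 125/2.

62.50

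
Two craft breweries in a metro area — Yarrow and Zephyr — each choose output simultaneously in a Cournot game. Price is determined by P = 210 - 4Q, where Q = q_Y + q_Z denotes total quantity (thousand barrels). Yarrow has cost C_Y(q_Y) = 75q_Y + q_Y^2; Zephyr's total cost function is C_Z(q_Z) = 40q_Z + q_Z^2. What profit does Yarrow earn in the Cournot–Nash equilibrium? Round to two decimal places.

318.10

Yarrow's profit: π_Y = (210 - 4Q)q_Y - (75q_Y + q_Y²). Setting ∂π_Y/∂q_Y = 0: 135 - 10q_Y - 4(q_Z) = 0.
Zephyr's profit: π_Z = (210 - 4Q)q_Z - (40q_Z + q_Z²). Setting ∂π_Z/∂q_Z = 0: 170 - 10q_Z - 4(q_Y) = 0.
Rearranging gives the reaction functions q_Y = (135 - 4q_Z)/10 and q_Z = (170 - 4q_Y)/10.
Solving the pair: q_Y = 335/42, q_Z = 290/21.
Price P = 210 - 4·(305/14) = 860/7.
Yarrow's profit: (860/7)·(335/42) - 75·(335/42) - (335/42)² = 318.0981.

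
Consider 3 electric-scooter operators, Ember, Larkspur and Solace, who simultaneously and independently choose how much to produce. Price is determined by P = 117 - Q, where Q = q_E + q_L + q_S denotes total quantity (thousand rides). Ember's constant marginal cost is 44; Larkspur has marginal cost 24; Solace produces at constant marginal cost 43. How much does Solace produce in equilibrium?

Ember's profit: π_E = (117 - Q)q_E - (44q_E). Setting ∂π_E/∂q_E = 0: 73 - 2q_E - (q_L + q_S) = 0.
Larkspur's profit: π_L = (117 - Q)q_L - (24q_L). Setting ∂π_L/∂q_L = 0: 93 - 2q_L - (q_E + q_S) = 0.
Solace's first-order condition: 74 - 2q_S - (q_E + q_L) = 0.
Summing all 3 equations gives 240 − 4Q = 0, hence Q = 60.
Back-substituting: q_E = (73 − 60) = 13, q_L = (93 − 60) = 33, q_S = (74 − 60) = 14.

14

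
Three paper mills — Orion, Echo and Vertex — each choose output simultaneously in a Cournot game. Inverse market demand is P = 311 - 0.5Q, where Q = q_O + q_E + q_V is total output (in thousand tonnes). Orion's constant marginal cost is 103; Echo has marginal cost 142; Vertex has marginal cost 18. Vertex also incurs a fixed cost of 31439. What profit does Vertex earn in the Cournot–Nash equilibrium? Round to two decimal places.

61.50

Orion's profit: π_O = (311 - 0.5Q)q_O - (103q_O). Setting ∂π_O/∂q_O = 0: 208 - q_O - (1/2)(q_E + q_V) = 0.
Echo's profit: π_E = (311 - 0.5Q)q_E - (142q_E). Setting ∂π_E/∂q_E = 0: 169 - q_E - (1/2)(q_O + q_V) = 0.
Vertex's first-order condition: 293 - q_V - (1/2)(q_O + q_E) = 0.
Adding the 3 first-order conditions: 670 − 2Q = 0, so Q = 335.
Back-substituting: q_O = (208 − 335/2)/(1/2) = 81, q_E = (169 − 335/2)/(1/2) = 3, q_V = (293 − 335/2)/(1/2) = 251.
Price P = 311 - (1/2)·335 = 287/2.
Vertex's profit: (287/2 - 18)·251 - 31439 = 123/2.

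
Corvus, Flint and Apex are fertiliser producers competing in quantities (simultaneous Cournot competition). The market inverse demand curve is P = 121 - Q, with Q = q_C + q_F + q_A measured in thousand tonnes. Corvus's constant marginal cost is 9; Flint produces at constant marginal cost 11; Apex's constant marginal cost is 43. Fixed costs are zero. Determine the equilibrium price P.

Corvus's profit: π_C = (121 - Q)q_C - (9q_C). Setting ∂π_C/∂q_C = 0: 112 - 2q_C - (q_F + q_A) = 0.
Flint's first-order condition: 110 - 2q_F - (q_C + q_A) = 0.
Apex's profit: π_A = (121 - Q)q_A - (43q_A). Setting ∂π_A/∂q_A = 0: 78 - 2q_A - (q_C + q_F) = 0.
Adding the 3 first-order conditions: 300 − 4Q = 0, so Q = 75.
Back-substituting: q_C = (112 − 75) = 37, q_F = (110 − 75) = 35, q_A = (78 − 75) = 3.
Total output Q = 75, so price P = 121 - 75 = 46.

46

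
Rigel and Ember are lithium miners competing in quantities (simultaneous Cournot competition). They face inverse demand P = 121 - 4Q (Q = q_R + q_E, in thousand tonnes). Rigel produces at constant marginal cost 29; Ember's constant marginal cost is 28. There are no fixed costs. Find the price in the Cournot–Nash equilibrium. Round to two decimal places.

Rigel's profit: π_R = (121 - 4Q)q_R - (29q_R). Setting ∂π_R/∂q_R = 0: 92 - 8q_R - 4(q_E) = 0.
Ember's first-order condition: 93 - 8q_E - 4(q_R) = 0.
So q_R = (92 - 4q_E)/8 and q_E = (93 - 4q_R)/8.
Substituting one into the other gives q_R = 91/12 and q_E = 47/6.
Total output Q = 185/12, so price P = 121 - 4·(185/12) = 178/3.

59.33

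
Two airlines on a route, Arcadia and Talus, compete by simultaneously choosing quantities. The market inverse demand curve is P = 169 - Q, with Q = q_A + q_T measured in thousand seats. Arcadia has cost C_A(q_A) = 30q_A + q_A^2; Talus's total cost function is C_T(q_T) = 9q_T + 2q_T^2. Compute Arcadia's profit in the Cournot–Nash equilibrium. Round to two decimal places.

1717.49

Arcadia's profit: π_A = (169 - Q)q_A - (30q_A + q_A²). Setting ∂π_A/∂q_A = 0: 139 - 4q_A - (q_T) = 0.
Talus's profit: π_T = (169 - Q)q_T - (9q_T + 2q_T²). Setting ∂π_T/∂q_T = 0: 160 - 6q_T - (q_A) = 0.
Best responses: q_A = (139 - q_T)/4, q_T = (160 - q_A)/6.
Solving the pair: q_A = 674/23, q_T = 501/23.
Price P = 169 - 1175/23 = 117.9130.
Arcadia's profit: 117.9130·(674/23) - 30·(674/23) - (674/23)² = 1717.4896.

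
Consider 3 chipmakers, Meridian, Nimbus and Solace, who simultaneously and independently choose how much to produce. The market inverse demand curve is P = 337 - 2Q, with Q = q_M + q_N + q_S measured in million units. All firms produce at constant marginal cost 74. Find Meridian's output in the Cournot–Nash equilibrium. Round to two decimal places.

32.88

Each firm earns π_i = (337 - 2Q)q_i - 74q_i.
First-order condition (treating rivals' output as given): 263 - 4q_i - 2·Σ_{j≠i} q_j = 0.
By symmetry each firm produces the same amount; substituting Σ_{j≠i} q_j = 2q_i yields q_i = 263/8.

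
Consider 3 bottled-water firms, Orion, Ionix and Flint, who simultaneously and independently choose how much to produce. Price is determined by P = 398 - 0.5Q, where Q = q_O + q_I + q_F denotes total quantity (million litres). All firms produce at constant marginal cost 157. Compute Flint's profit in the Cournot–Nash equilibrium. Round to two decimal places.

A representative firm's profit is π_i = q_i(398 - 0.5Q) - 157q_i.
First-order condition (treating rivals' output as given): 241 - q_i - (1/2)·Σ_{j≠i} q_j = 0.
With identical firms every q_j equals q_i, so Σ_{j≠i} q_j = 2q_i and 241 = 2q_i, giving q_i = 241/2.
Price P = 398 - (1/2)·(723/2) = 869/4.
Flint's profit: (869/4 - 157)·(241/2) = 7260.1250.

7260.13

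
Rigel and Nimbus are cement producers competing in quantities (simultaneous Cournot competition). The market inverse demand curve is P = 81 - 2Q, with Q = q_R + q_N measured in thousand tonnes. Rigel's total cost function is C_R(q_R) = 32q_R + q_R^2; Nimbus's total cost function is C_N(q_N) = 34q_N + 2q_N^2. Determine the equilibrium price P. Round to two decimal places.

59.09

Rigel's profit: π_R = (81 - 2Q)q_R - (32q_R + q_R²). Setting ∂π_R/∂q_R = 0: 49 - 6q_R - 2(q_N) = 0.
Nimbus's first-order condition: 47 - 8q_N - 2(q_R) = 0.
Best responses: q_R = (49 - 2q_N)/6, q_N = (47 - 2q_R)/8.
Solving the pair: q_R = 149/22, q_N = 46/11.
Total output Q = 241/22, so price P = 81 - 2·(241/22) = 650/11.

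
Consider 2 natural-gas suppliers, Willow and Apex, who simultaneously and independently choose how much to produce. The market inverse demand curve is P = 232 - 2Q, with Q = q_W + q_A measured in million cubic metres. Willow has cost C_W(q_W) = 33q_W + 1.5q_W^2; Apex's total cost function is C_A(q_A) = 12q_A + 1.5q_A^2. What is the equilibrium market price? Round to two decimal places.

138.89

Willow's profit: π_W = (232 - 2Q)q_W - (33q_W + (3/2)q_W²). Setting ∂π_W/∂q_W = 0: 199 - 7q_W - 2(q_A) = 0.
Apex's profit: π_A = (232 - 2Q)q_A - (12q_A + (3/2)q_A²). Setting ∂π_A/∂q_A = 0: 220 - 7q_A - 2(q_W) = 0.
Rearranging gives the reaction functions q_W = (199 - 2q_A)/7 and q_A = (220 - 2q_W)/7.
Solving the pair: q_W = 953/45, q_A = 1142/45.
Total output Q = 419/9, so price P = 232 - 2·(419/9) = 1250/9.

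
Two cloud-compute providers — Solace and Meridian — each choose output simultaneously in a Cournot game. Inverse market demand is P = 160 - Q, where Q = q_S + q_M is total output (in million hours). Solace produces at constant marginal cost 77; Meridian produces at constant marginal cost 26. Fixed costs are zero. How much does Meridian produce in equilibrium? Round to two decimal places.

Solace's profit: π_S = (160 - Q)q_S - (77q_S). Setting ∂π_S/∂q_S = 0: 83 - 2q_S - (q_M) = 0.
Meridian's first-order condition: 134 - 2q_M - (q_S) = 0.
So q_S = (83 - q_M)/2 and q_M = (134 - q_S)/2.
Solving the pair: q_S = 32/3, q_M = 185/3.

61.67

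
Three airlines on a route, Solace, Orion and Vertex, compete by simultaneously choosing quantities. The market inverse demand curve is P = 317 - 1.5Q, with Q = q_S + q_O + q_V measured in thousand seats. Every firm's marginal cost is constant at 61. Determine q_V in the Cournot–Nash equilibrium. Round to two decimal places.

42.67

Each firm earns π_i = (317 - 1.5Q)q_i - 61q_i.
First-order condition (treating rivals' output as given): 256 - 3q_i - (3/2)·Σ_{j≠i} q_j = 0.
With identical firms every q_j equals q_i, so Σ_{j≠i} q_j = 2q_i and 256 = 6q_i, giving q_i = 128/3.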